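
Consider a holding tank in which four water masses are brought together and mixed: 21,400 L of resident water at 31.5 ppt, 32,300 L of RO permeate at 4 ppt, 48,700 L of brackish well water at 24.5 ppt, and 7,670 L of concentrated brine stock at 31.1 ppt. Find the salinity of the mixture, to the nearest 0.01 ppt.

By conservation of dissolved salt,
salt = 21,400×31.5 + 32,300×4 + 48,700×24.5 + 7,670×31.1 = 674,100 + 129,200 + 1,193,150 + 238,537 = 2,234,987
volume = 21,400 + 32,300 + 48,700 + 7,670 = 110,070 L
S = 2,234,987 / 110,070 = 20.3051 ppt

20.31 ppt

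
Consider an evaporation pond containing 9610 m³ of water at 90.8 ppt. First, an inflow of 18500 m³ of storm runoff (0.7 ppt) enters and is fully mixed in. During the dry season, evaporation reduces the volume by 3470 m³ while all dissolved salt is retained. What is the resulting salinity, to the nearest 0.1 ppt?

After mixing: salt = 9,610×90.8 + 18,500×0.7 = 885,538; volume = 28,110 m³
After evaporation: salt unchanged = 885,538; volume = 28,110 − 3,470 = 24,640 m³
S = 885,538 / 24,640 = 35.939 ppt

35.9 ppt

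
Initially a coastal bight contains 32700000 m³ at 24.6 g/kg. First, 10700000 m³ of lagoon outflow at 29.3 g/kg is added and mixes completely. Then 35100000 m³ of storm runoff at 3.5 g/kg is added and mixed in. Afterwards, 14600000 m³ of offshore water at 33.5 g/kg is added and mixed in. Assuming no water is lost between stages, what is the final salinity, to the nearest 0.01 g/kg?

Salt balance:
Initial salt = 32,700,000×24.6 = 804,420,000
After stage 1: salt = 804,420,000 + 10,700,000×29.3 = 1,117,930,000; volume = 43,400,000 m³; S = 25.759 g/kg
After stage 2: salt = 1,117,930,000 + 35,100,000×3.5 = 1,240,780,000; volume = 78,500,000 m³; S = 15.806 g/kg
After stage 3: salt = 1,240,780,000 + 14,600,000×33.5 = 1,729,880,000; volume = 93,100,000 m³
S = 1,729,880,000 / 93,100,000 = 18.5809 g/kg

18.58 g/kg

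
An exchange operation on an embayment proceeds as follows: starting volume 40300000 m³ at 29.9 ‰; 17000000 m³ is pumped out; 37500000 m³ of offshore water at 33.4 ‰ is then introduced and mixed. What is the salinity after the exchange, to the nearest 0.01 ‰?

32.06 ‰

Remaining after removal: 23,300,000 m³ at 29.9 ‰ (salt = 696,670,000)
After addition: salt = 696,670,000 + 37,500,000×33.4 = 1,949,170,000; volume = 60,800,000 m³
S = 1,949,170,000 / 60,800,000 = 32.0587 ‰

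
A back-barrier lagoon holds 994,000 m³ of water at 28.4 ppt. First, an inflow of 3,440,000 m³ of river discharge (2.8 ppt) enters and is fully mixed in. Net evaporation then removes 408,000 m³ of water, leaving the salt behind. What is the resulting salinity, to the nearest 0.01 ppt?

9.40 ppt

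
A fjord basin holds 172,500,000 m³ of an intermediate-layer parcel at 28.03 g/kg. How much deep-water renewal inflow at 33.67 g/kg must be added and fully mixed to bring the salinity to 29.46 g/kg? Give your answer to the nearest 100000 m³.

Salt balance: 172,500,000×28.03 + V×33.67 = (172,500,000+V)×29.46
4,835,175,000 + 33.67V = 5,081,850,000 + 29.46V
246,675,000 = 4.21V
V = 58,592,636.58 m³

58600000 m³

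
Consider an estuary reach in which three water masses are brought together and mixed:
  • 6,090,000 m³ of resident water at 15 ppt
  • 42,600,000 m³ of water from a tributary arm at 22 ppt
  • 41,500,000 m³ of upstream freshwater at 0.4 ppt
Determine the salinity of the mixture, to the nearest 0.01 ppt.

11.59 ppt

Conserving salt mass:
salt = 6,090,000×15 + 42,600,000×22 + 41,500,000×0.4 = 91,350,000 + 937,200,000 + 16,600,000 = 1,045,150,000
volume = 6,090,000 + 42,600,000 + 41,500,000 = 90,190,000 m³
S = 1,045,150,000 / 90,190,000 = 11.5883 ppt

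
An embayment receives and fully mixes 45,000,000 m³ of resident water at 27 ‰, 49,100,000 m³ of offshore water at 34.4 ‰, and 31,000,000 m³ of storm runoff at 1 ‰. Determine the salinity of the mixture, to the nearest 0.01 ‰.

23.46 ‰

By conservation of dissolved salt,
salt = 45,000,000×27 + 49,100,000×34.4 + 31,000,000×1 = 1,215,000,000 + 1,689,040,000 + 31,000,000 = 2,935,040,000
volume = 45,000,000 + 49,100,000 + 31,000,000 = 125,100,000 m³
S = 2,935,040,000 / 125,100,000 = 23.4616 ‰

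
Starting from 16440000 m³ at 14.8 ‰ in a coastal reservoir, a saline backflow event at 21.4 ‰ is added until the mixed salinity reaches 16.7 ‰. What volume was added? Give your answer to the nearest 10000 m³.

6650000 m³

Salt balance: 16,440,000×14.8 + V×21.4 = (16,440,000+V)×16.7
243,312,000 + 21.4V = 274,548,000 + 16.7V
31,236,000 = 4.7V
V = 6,645,957.45 m³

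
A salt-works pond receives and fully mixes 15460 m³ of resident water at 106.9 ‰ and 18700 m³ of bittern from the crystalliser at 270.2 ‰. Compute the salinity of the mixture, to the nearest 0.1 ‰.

196.3 ‰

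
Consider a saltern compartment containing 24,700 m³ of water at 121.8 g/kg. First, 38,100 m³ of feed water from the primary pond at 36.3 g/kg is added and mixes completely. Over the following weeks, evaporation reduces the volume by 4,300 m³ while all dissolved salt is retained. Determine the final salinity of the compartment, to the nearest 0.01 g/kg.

After mixing: salt = 24,700×121.8 + 38,100×36.3 = 4,391,490; volume = 62,800 m³
After evaporation: salt unchanged = 4,391,490; volume = 62,800 − 4,300 = 58,500 m³
S = 4,391,490 / 58,500 = 75.0682 g/kg

75.07 g/kg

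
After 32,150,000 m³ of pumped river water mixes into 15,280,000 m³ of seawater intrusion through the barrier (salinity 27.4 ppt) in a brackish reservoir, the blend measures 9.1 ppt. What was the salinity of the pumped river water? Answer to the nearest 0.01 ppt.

Salt balance: 15,280,000×27.4 + 32,150,000×S = 47,430,000×9.1
418,672,000 + 32,150,000·S = 431,613,000
S = (431,613,000 − 418,672,000) / 32,150,000 = 0.4025 ppt

0.40 ppt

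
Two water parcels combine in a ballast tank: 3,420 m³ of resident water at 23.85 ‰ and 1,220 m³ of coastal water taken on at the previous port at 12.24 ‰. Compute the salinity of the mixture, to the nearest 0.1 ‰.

20.8 ‰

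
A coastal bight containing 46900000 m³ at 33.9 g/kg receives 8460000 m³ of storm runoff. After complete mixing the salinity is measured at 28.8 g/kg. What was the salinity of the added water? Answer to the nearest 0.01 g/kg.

0.53 g/kg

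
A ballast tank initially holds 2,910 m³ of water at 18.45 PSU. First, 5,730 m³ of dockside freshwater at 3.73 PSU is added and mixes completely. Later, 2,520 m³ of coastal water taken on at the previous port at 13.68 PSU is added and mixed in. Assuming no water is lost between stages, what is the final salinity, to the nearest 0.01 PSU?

9.82 PSU

Conserving salt mass:
Initial salt = 2,910×18.45 = 53,689.5
After stage 1: salt = 53,689.5 + 5,730×3.73 = 75,062.4; volume = 8,640 m³; S = 8.688 PSU
After stage 2: salt = 75,062.4 + 2,520×13.68 = 109,536; volume = 11,160 m³
S = 109,536 / 11,160 = 9.8151 PSU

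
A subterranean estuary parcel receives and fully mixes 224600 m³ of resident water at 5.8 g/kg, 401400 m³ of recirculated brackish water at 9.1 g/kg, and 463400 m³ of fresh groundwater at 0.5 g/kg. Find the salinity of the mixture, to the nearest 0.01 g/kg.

Salt balance:
salt = 224,600×5.8 + 401,400×9.1 + 463,400×0.5 = 1,302,680 + 3,652,740 + 231,700 = 5,187,120
volume = 224,600 + 401,400 + 463,400 = 1,089,400 m³
S = 5,187,120 / 1,089,400 = 4.7614 g/kg

4.76 g/kg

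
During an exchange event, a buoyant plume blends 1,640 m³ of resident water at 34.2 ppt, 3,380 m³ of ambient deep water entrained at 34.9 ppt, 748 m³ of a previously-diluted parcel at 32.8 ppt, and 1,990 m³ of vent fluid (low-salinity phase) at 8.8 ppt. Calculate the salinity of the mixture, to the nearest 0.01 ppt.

Salt balance:
salt = 1,640×34.2 + 3,380×34.9 + 748×32.8 + 1,990×8.8 = 56,088 + 117,962 + 24,534.4 + 17,512 = 216,096.4
volume = 1,640 + 3,380 + 748 + 1,990 = 7,758 m³
S = 216,096.4 / 7,758 = 27.8547 ppt

27.85 ppt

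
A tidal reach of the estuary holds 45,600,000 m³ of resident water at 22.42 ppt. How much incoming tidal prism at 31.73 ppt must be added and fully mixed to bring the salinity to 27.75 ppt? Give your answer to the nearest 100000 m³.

61100000 m³

Salt balance: 45,600,000×22.42 + V×31.73 = (45,600,000+V)×27.75
1,022,352,000 + 31.73V = 1,265,400,000 + 27.75V
243,048,000 = 3.98V
V = 61,067,336.68 m³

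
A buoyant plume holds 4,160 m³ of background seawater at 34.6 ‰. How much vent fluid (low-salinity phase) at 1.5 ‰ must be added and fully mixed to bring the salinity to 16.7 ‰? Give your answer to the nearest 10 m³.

Salt balance: 4,160×34.6 + V×1.5 = (4,160+V)×16.7
143,936 + 1.5V = 69,472 + 16.7V
74,464 = 15.2V
V = 4,898.95 m³

4900 m³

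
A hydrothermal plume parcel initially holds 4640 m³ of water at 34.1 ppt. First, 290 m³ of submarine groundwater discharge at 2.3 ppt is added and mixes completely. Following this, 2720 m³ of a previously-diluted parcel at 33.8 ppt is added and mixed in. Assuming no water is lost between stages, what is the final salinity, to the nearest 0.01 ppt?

32.79 ppt

Weighted by volume,
Initial salt = 4,640×34.1 = 158,224
After stage 1: salt = 158,224 + 290×2.3 = 158,891; volume = 4,930 m³; S = 32.229 ppt
After stage 2: salt = 158,891 + 2,720×33.8 = 250,827; volume = 7,650 m³
S = 250,827 / 7,650 = 32.7878 ppt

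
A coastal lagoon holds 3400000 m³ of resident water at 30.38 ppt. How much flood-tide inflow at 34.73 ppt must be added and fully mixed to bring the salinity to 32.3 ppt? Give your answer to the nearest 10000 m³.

Salt balance: 3,400,000×30.38 + V×34.73 = (3,400,000+V)×32.3
103,292,000 + 34.73V = 109,820,000 + 32.3V
6,528,000 = 2.43V
V = 2,686,419.75 m³

2690000 m³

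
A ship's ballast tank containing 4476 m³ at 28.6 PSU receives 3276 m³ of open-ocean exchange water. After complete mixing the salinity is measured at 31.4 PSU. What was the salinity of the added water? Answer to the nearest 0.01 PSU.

35.23 PSU

Salt balance: 4,476×28.6 + 3,276×S = 7,752×31.4
128,013.6 + 3,276·S = 243,412.8
S = (243,412.8 − 128,013.6) / 3,276 = 35.2256 PSU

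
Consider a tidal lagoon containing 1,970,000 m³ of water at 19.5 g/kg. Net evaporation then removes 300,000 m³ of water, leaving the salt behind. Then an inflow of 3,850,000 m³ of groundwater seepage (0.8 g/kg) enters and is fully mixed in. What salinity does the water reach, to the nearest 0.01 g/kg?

After evaporation: salt = 1,970,000×19.5 = 38,415,000; volume = 1,970,000 − 300,000 = 1,670,000 m³
After mixing: salt = 38,415,000 + 3,850,000×0.8 = 41,495,000; volume = 1,670,000 + 3,850,000 = 5,520,000 m³
S = 41,495,000 / 5,520,000 = 7.5172 g/kg

7.52 g/kg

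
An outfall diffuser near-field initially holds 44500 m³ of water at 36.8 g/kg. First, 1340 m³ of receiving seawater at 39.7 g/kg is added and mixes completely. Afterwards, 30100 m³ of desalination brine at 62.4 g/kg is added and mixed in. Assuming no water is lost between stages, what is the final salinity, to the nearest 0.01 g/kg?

Mass of salt is conserved:
Initial salt = 44,500×36.8 = 1,637,600
After stage 1: salt = 1,637,600 + 1,340×39.7 = 1,690,798; volume = 45,840 m³; S = 36.885 g/kg
After stage 2: salt = 1,690,798 + 30,100×62.4 = 3,569,038; volume = 75,940 m³
S = 3,569,038 / 75,940 = 46.9981 g/kg

47.00 g/kg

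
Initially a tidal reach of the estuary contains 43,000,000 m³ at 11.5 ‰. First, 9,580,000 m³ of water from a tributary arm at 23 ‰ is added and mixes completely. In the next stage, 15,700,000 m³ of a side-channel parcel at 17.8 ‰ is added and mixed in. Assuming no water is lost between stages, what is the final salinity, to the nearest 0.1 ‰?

Weighted by volume,
Initial salt = 43,000,000×11.5 = 494,500,000
After stage 1: salt = 494,500,000 + 9,580,000×23 = 714,840,000; volume = 52,580,000 m³; S = 13.595 ‰
After stage 2: salt = 714,840,000 + 15,700,000×17.8 = 994,300,000; volume = 68,280,000 m³
S = 994,300,000 / 68,280,000 = 14.5621 ‰

14.6 ‰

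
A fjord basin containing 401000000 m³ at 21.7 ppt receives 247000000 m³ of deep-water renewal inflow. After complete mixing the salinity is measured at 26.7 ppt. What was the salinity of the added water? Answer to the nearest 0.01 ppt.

34.82 ppt

Salt balance: 401,000,000×21.7 + 247,000,000×S = 648,000,000×26.7
8,701,700,000 + 247,000,000·S = 17,301,600,000
S = (17,301,600,000 − 8,701,700,000) / 247,000,000 = 34.8174 ppt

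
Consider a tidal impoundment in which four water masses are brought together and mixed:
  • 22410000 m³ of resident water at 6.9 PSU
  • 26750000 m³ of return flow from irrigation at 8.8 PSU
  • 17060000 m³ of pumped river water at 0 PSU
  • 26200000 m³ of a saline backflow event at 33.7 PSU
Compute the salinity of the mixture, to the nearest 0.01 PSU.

Mass of salt is conserved:
salt = 22,410,000×6.9 + 26,750,000×8.8 + 17,060,000×0 + 26,200,000×33.7 = 154,629,000 + 235,400,000 + 0 + 882,940,000 = 1,272,969,000
volume = 22,410,000 + 26,750,000 + 17,060,000 + 26,200,000 = 92,420,000 m³
S = 1,272,969,000 / 92,420,000 = 13.7737 PSU

13.77 PSU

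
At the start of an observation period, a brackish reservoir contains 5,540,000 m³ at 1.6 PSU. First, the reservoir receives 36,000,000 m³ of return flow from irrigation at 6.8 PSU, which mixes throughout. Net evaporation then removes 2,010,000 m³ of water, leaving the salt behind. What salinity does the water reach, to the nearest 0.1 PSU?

6.4 PSU

After mixing: salt = 5,540,000×1.6 + 36,000,000×6.8 = 253,664,000; volume = 41,540,000 m³
After evaporation: salt unchanged = 253,664,000; volume = 41,540,000 − 2,010,000 = 39,530,000 m³
S = 253,664,000 / 39,530,000 = 6.417 PSU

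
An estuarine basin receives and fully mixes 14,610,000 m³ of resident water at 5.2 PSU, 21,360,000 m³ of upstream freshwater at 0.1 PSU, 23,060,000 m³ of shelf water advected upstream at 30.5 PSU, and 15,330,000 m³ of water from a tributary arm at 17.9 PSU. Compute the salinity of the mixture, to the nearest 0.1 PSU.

By conservation of dissolved salt,
salt = 14,610,000×5.2 + 21,360,000×0.1 + 23,060,000×30.5 + 15,330,000×17.9 = 75,972,000 + 2,136,000 + 703,330,000 + 274,407,000 = 1,055,845,000
volume = 14,610,000 + 21,360,000 + 23,060,000 + 15,330,000 = 74,360,000 m³
S = 1,055,845,000 / 74,360,000 = 14.199 PSU

14.2 PSU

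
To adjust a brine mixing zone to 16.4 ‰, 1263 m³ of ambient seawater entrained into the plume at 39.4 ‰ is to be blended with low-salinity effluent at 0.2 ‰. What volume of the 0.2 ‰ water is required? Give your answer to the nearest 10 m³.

1790 m³

Salt balance: 1,263×39.4 + V×0.2 = (1,263+V)×16.4
49,762.2 + 0.2V = 20,713.2 + 16.4V
29,049 = 16.2V
V = 1,793.15 m³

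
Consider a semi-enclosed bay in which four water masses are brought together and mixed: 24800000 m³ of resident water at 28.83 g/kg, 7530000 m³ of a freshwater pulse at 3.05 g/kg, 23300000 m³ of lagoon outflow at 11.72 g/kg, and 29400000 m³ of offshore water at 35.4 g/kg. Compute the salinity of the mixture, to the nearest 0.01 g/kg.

24.13 g/kg

Mass of salt is conserved:
salt = 24,800,000×28.83 + 7,530,000×3.05 + 23,300,000×11.72 + 29,400,000×35.4 = 714,984,000 + 22,966,500 + 273,076,000 + 1,040,760,000 = 2,051,786,500
volume = 24,800,000 + 7,530,000 + 23,300,000 + 29,400,000 = 85,030,000 m³
S = 2,051,786,500 / 85,030,000 = 24.1301 g/kg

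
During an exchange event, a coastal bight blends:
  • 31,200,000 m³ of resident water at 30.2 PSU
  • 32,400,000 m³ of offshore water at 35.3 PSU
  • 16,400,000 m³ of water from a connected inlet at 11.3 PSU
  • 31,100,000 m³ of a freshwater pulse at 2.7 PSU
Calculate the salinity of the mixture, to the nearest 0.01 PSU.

Salt balance:
salt = 31,200,000×30.2 + 32,400,000×35.3 + 16,400,000×11.3 + 31,100,000×2.7 = 942,240,000 + 1,143,720,000 + 185,320,000 + 83,970,000 = 2,355,250,000
volume = 31,200,000 + 32,400,000 + 16,400,000 + 31,100,000 = 111,100,000 m³
S = 2,355,250,000 / 111,100,000 = 21.1994 PSU

21.20 PSU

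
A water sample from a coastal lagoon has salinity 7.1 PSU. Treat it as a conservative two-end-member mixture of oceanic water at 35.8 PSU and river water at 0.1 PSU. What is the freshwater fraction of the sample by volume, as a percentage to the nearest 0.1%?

80.4%

Let f be the freshwater fraction. Salt balance per unit volume:
f×0.1 + (1−f)×35.8 = 7.1
f = (35.8 − 7.1) / (35.8 − 0.1) = 28.7/35.7 = 0.8039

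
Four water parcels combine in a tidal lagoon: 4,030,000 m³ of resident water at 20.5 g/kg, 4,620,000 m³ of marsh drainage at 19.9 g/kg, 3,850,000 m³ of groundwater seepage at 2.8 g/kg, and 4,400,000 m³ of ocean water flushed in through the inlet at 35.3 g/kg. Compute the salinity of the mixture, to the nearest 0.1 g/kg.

Weighted by volume,
salt = 4,030,000×20.5 + 4,620,000×19.9 + 3,850,000×2.8 + 4,400,000×35.3 = 82,615,000 + 91,938,000 + 10,780,000 + 155,320,000 = 340,653,000
volume = 4,030,000 + 4,620,000 + 3,850,000 + 4,400,000 = 16,900,000 m³
S = 340,653,000 / 16,900,000 = 20.157 g/kg

20.2 g/kg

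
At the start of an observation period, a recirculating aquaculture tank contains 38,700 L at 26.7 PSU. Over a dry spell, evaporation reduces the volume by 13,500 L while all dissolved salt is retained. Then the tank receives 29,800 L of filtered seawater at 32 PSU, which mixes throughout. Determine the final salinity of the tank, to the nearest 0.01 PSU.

After evaporation: salt = 38,700×26.7 = 1,033,290; volume = 38,700 − 13,500 = 25,200 L
After mixing: salt = 1,033,290 + 29,800×32 = 1,986,890; volume = 25,200 + 29,800 = 55,000 L
S = 1,986,890 / 55,000 = 36.1253 PSU

36.13 PSU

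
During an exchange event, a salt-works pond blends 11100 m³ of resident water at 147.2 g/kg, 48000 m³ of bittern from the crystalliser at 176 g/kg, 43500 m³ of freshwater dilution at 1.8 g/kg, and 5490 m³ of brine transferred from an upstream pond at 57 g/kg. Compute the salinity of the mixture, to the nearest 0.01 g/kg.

96.89 g/kg

Mass of salt is conserved:
salt = 11,100×147.2 + 48,000×176 + 43,500×1.8 + 5,490×57 = 1,633,920 + 8,448,000 + 78,300 + 312,930 = 10,473,150
volume = 11,100 + 48,000 + 43,500 + 5,490 = 108,090 m³
S = 10,473,150 / 108,090 = 96.8929 g/kg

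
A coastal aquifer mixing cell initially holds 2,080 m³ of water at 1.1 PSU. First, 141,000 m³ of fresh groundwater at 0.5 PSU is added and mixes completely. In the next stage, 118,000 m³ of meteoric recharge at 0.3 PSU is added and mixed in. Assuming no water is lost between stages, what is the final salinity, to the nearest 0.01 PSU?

0.41 PSU

By conservation of dissolved salt,
Initial salt = 2,080×1.1 = 2,288
After stage 1: salt = 2,288 + 141,000×0.5 = 72,788; volume = 143,080 m³; S = 0.509 PSU
After stage 2: salt = 72,788 + 118,000×0.3 = 108,188; volume = 261,080 m³
S = 108,188 / 261,080 = 0.4144 PSU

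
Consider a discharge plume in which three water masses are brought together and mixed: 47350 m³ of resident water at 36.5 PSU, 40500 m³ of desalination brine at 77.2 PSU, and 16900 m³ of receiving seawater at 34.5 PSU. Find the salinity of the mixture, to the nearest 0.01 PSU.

Salt balance:
salt = 47,350×36.5 + 40,500×77.2 + 16,900×34.5 = 1,728,275 + 3,126,600 + 583,050 = 5,437,925
volume = 47,350 + 40,500 + 16,900 = 104,750 m³
S = 5,437,925 / 104,750 = 51.9134 PSU

51.91 PSU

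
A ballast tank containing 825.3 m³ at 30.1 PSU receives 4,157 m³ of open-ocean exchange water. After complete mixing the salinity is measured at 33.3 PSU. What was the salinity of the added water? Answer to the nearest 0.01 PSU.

Salt balance: 825.3×30.1 + 4,157×S = 4,982.3×33.3
24,841.53 + 4,157·S = 165,910.59
S = (165,910.59 − 24,841.53) / 4,157 = 33.9353 PSU

33.94 PSU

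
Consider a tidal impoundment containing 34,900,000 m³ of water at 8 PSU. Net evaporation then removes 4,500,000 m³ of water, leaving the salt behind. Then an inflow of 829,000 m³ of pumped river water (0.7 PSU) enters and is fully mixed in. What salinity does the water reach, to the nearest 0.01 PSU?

After evaporation: salt = 34,900,000×8 = 279,200,000; volume = 34,900,000 − 4,500,000 = 30,400,000 m³
After mixing: salt = 279,200,000 + 829,000×0.7 = 279,780,300; volume = 30,400,000 + 829,000 = 31,229,000 m³
S = 279,780,300 / 31,229,000 = 8.959 PSU

8.96 PSU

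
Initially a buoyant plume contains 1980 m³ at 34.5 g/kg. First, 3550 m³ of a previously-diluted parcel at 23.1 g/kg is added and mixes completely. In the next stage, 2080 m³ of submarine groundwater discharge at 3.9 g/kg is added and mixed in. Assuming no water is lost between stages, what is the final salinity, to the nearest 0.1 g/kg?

20.8 g/kg

Conserving salt mass:
Initial salt = 1,980×34.5 = 68,310
After stage 1: salt = 68,310 + 3,550×23.1 = 150,315; volume = 5,530 m³; S = 27.182 g/kg
After stage 2: salt = 150,315 + 2,080×3.9 = 158,427; volume = 7,610 m³
S = 158,427 / 7,610 = 20.8183 g/kg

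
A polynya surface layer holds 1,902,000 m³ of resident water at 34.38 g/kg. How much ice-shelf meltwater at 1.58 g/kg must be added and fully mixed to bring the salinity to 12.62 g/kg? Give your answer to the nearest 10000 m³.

Salt balance: 1,902,000×34.38 + V×1.58 = (1,902,000+V)×12.62
65,390,760 + 1.58V = 24,003,240 + 12.62V
41,387,520 = 11.04V
V = 3,748,869.57 m³

3750000 m³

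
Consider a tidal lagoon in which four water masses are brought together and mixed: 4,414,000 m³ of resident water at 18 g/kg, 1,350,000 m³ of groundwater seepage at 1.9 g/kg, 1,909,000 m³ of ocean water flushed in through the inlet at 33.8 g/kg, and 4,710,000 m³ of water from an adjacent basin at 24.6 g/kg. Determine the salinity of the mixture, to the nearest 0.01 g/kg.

21.19 g/kg

Total salt / total volume:
salt = 4,414,000×18 + 1,350,000×1.9 + 1,909,000×33.8 + 4,710,000×24.6 = 79,452,000 + 2,565,000 + 64,524,200 + 115,866,000 = 262,407,200
volume = 4,414,000 + 1,350,000 + 1,909,000 + 4,710,000 = 12,383,000 m³
S = 262,407,200 / 12,383,000 = 21.1909 g/kg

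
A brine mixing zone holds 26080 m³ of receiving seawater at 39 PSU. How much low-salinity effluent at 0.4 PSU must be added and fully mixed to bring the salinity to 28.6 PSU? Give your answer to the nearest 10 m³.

9620 m³

Salt balance: 26,080×39 + V×0.4 = (26,080+V)×28.6
1,017,120 + 0.4V = 745,888 + 28.6V
271,232 = 28.2V
V = 9,618.16 m³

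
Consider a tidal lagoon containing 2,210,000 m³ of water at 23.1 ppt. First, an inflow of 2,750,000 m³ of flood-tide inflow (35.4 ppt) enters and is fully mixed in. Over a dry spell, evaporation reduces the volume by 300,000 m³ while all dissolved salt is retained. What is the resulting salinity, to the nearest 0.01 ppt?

After mixing: salt = 2,210,000×23.1 + 2,750,000×35.4 = 148,401,000; volume = 4,960,000 m³
After evaporation: salt unchanged = 148,401,000; volume = 4,960,000 − 300,000 = 4,660,000 m³
S = 148,401,000 / 4,660,000 = 31.8457 ppt

31.85 ppt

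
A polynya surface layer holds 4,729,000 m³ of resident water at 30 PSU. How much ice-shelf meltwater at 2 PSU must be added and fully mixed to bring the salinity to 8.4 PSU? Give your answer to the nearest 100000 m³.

Salt balance: 4,729,000×30 + V×2 = (4,729,000+V)×8.4
141,870,000 + 2V = 39,723,600 + 8.4V
102,146,400 = 6.4V
V = 15,960,375 m³

16000000 m³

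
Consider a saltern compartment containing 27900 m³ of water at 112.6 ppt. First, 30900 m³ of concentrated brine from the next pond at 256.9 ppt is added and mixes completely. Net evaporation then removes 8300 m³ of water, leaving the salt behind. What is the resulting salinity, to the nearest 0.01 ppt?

219.40 ppt

After mixing: salt = 27,900×112.6 + 30,900×256.9 = 11,079,750; volume = 58,800 m³
After evaporation: salt unchanged = 11,079,750; volume = 58,800 − 8,300 = 50,500 m³
S = 11,079,750 / 50,500 = 219.401 ppt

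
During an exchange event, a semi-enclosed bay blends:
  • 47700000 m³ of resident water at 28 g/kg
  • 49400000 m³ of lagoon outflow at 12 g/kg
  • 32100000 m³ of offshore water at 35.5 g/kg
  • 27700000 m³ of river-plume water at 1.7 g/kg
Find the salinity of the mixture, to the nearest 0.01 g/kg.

Mass of salt is conserved:
salt = 47,700,000×28 + 49,400,000×12 + 32,100,000×35.5 + 27,700,000×1.7 = 1,335,600,000 + 592,800,000 + 1,139,550,000 + 47,090,000 = 3,115,040,000
volume = 47,700,000 + 49,400,000 + 32,100,000 + 27,700,000 = 156,900,000 m³
S = 3,115,040,000 / 156,900,000 = 19.8537 g/kg

19.85 g/kg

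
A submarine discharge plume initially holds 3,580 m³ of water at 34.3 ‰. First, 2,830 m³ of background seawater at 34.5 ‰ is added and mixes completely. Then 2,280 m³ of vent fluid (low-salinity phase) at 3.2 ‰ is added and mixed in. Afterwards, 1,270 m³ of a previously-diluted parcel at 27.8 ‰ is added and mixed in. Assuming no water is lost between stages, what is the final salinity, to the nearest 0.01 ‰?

Conserving salt mass:
Initial salt = 3,580×34.3 = 122,794
After stage 1: salt = 122,794 + 2,830×34.5 = 220,429; volume = 6,410 m³; S = 34.388 ‰
After stage 2: salt = 220,429 + 2,280×3.2 = 227,725; volume = 8,690 m³; S = 26.205 ‰
After stage 3: salt = 227,725 + 1,270×27.8 = 263,031; volume = 9,960 m³
S = 263,031 / 9,960 = 26.4087 ‰

26.41 ‰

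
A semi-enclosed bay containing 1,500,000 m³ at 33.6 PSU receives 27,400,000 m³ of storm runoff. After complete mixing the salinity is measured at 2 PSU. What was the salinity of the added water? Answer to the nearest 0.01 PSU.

0.27 PSU

Salt balance: 1,500,000×33.6 + 27,400,000×S = 28,900,000×2
50,400,000 + 27,400,000·S = 57,800,000
S = (57,800,000 − 50,400,000) / 27,400,000 = 0.2701 PSU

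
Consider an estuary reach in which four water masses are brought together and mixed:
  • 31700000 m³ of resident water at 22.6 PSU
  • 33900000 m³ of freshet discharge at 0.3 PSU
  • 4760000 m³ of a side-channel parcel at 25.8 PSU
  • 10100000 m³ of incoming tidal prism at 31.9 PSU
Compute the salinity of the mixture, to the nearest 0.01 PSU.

14.56 PSU

Salt balance:
salt = 31,700,000×22.6 + 33,900,000×0.3 + 4,760,000×25.8 + 10,100,000×31.9 = 716,420,000 + 10,170,000 + 122,808,000 + 322,190,000 = 1,171,588,000
volume = 31,700,000 + 33,900,000 + 4,760,000 + 10,100,000 = 80,460,000 m³
S = 1,171,588,000 / 80,460,000 = 14.5611 PSU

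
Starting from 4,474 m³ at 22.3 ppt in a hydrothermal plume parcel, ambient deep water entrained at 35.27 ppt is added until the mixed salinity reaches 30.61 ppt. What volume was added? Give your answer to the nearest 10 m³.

7980 m³

Salt balance: 4,474×22.3 + V×35.27 = (4,474+V)×30.61
99,770.2 + 35.27V = 136,949.14 + 30.61V
37,178.94 = 4.66V
V = 7,978.31 m³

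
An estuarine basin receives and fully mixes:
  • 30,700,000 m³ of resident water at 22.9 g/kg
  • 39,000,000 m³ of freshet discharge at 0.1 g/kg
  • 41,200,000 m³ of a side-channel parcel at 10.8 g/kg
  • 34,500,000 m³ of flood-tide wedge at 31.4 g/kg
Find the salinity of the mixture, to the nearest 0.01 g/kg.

Total salt / total volume:
salt = 30,700,000×22.9 + 39,000,000×0.1 + 41,200,000×10.8 + 34,500,000×31.4 = 703,030,000 + 3,900,000 + 444,960,000 + 1,083,300,000 = 2,235,190,000
volume = 30,700,000 + 39,000,000 + 41,200,000 + 34,500,000 = 145,400,000 m³
S = 2,235,190,000 / 145,400,000 = 15.3727 g/kg

15.37 g/kg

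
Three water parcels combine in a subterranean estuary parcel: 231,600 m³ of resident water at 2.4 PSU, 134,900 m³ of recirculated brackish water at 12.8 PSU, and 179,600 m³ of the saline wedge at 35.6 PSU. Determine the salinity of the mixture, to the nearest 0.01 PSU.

Conserving salt mass:
salt = 231,600×2.4 + 134,900×12.8 + 179,600×35.6 = 555,840 + 1,726,720 + 6,393,760 = 8,676,320
volume = 231,600 + 134,900 + 179,600 = 546,100 m³
S = 8,676,320 / 546,100 = 15.8878 PSU

15.89 PSU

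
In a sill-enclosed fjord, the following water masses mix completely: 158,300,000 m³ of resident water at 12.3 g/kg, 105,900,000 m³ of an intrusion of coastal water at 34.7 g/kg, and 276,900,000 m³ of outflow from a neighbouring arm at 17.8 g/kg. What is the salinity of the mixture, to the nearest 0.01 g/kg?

Weighted by volume,
salt = 158,300,000×12.3 + 105,900,000×34.7 + 276,900,000×17.8 = 1,947,090,000 + 3,674,730,000 + 4,928,820,000 = 10,550,640,000
volume = 158,300,000 + 105,900,000 + 276,900,000 = 541,100,000 m³
S = 10,550,640,000 / 541,100,000 = 19.4985 g/kg

19.50 g/kg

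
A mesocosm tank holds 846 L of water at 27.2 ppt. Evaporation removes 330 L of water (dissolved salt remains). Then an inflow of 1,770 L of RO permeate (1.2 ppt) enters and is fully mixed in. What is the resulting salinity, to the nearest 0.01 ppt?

11.00 ppt

After evaporation: salt = 846×27.2 = 23,011.2; volume = 846 − 330 = 516 L
After mixing: salt = 23,011.2 + 1,770×1.2 = 25,135.2; volume = 516 + 1,770 = 2,286 L
S = 25,135.2 / 2,286 = 10.9953 ppt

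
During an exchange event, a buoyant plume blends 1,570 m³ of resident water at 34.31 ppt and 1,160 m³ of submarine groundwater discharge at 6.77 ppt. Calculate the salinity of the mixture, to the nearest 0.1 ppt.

22.6 ppt

Total salt / total volume:
salt = 1,570×34.31 + 1,160×6.77 = 53,866.7 + 7,853.2 = 61,719.9
volume = 1,570 + 1,160 = 2,730 m³
S = 61,719.9 / 2,730 = 22.608 ppt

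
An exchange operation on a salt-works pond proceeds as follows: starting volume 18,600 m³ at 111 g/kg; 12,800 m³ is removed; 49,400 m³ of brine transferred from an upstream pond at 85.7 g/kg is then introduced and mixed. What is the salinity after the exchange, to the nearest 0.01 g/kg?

Remaining after removal: 5,800 m³ at 111 g/kg (salt = 643,800)
After addition: salt = 643,800 + 49,400×85.7 = 4,877,380; volume = 55,200 m³
S = 4,877,380 / 55,200 = 88.3583 g/kg

88.36 g/kg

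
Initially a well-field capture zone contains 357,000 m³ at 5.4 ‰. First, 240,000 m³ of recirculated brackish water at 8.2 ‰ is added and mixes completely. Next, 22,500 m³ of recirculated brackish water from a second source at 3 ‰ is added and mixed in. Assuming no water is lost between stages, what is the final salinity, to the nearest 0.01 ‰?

Total salt / total volume:
Initial salt = 357,000×5.4 = 1,927,800
After stage 1: salt = 1,927,800 + 240,000×8.2 = 3,895,800; volume = 597,000 m³; S = 6.526 ‰
After stage 2: salt = 3,895,800 + 22,500×3 = 3,963,300; volume = 619,500 m³
S = 3,963,300 / 619,500 = 6.3976 ‰

6.40 ‰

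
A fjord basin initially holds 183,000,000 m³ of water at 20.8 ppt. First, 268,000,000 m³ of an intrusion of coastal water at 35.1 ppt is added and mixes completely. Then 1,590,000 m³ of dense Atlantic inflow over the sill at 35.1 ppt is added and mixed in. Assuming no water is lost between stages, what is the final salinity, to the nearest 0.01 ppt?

By conservation of dissolved salt,
Initial salt = 183,000,000×20.8 = 3,806,400,000
After stage 1: salt = 3,806,400,000 + 268,000,000×35.1 = 13,213,200,000; volume = 451,000,000 m³; S = 29.298 ppt
After stage 2: salt = 13,213,200,000 + 1,590,000×35.1 = 13,269,009,000; volume = 452,590,000 m³
S = 13,269,009,000 / 452,590,000 = 29.3179 ppt

29.32 ppt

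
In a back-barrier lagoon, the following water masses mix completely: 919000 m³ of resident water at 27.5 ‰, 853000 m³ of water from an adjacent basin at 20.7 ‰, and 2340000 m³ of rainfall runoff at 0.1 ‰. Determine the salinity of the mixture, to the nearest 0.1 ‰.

10.5 ‰

Conserving salt mass:
salt = 919,000×27.5 + 853,000×20.7 + 2,340,000×0.1 = 25,272,500 + 17,657,100 + 234,000 = 43,163,600
volume = 919,000 + 853,000 + 2,340,000 = 4,112,000 m³
S = 43,163,600 / 4,112,000 = 10.497 ‰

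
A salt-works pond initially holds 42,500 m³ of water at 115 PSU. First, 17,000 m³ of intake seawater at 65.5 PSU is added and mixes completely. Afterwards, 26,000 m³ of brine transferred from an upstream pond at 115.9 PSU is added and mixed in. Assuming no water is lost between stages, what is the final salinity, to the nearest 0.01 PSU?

105.43 PSU

Conserving salt mass:
Initial salt = 42,500×115 = 4,887,500
After stage 1: salt = 4,887,500 + 17,000×65.5 = 6,001,000; volume = 59,500 m³; S = 100.857 PSU
After stage 2: salt = 6,001,000 + 26,000×115.9 = 9,014,400; volume = 85,500 m³
S = 9,014,400 / 85,500 = 105.4316 PSU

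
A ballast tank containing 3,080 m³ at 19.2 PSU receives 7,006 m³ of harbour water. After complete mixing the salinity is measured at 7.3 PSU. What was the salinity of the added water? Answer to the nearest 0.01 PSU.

Salt balance: 3,080×19.2 + 7,006×S = 10,086×7.3
59,136 + 7,006·S = 73,627.8
S = (73,627.8 − 59,136) / 7,006 = 2.0685 PSU

2.07 PSU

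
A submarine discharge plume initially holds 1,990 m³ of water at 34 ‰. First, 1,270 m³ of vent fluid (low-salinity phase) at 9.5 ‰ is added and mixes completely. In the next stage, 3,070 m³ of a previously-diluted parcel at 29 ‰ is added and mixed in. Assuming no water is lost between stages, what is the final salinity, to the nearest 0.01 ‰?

26.66 ‰

Mass of salt is conserved:
Initial salt = 1,990×34 = 67,660
After stage 1: salt = 67,660 + 1,270×9.5 = 79,725; volume = 3,260 m³; S = 24.456 ‰
After stage 2: salt = 79,725 + 3,070×29 = 168,755; volume = 6,330 m³
S = 168,755 / 6,330 = 26.6596 ‰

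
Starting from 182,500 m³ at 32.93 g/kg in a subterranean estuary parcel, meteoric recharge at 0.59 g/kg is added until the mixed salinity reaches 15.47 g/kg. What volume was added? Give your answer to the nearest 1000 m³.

214000 m³

Salt balance: 182,500×32.93 + V×0.59 = (182,500+V)×15.47
6,009,725 + 0.59V = 2,823,275 + 15.47V
3,186,450 = 14.88V
V = 214,143.15 m³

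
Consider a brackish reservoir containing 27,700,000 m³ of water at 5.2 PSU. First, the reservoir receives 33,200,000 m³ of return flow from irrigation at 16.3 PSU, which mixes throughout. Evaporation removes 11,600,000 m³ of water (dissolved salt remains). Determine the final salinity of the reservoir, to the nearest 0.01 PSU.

13.90 PSU

After mixing: salt = 27,700,000×5.2 + 33,200,000×16.3 = 685,200,000; volume = 60,900,000 m³
After evaporation: salt unchanged = 685,200,000; volume = 60,900,000 − 11,600,000 = 49,300,000 m³
S = 685,200,000 / 49,300,000 = 13.8986 PSU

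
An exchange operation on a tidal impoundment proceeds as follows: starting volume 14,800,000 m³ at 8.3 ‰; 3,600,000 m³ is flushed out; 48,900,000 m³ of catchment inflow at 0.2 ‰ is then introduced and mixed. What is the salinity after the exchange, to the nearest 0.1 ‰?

1.7 ‰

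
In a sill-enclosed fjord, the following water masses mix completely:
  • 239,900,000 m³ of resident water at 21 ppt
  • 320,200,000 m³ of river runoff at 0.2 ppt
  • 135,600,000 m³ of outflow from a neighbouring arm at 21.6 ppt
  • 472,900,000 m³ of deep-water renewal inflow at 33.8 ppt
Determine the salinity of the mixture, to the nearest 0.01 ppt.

20.55 ppt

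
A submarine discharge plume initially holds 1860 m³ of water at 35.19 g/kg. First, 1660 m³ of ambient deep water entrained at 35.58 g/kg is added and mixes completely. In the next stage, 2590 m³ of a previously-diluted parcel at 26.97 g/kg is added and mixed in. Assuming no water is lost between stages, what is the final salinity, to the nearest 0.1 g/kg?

31.8 g/kg

By conservation of dissolved salt,
Initial salt = 1,860×35.19 = 65,453.4
After stage 1: salt = 65,453.4 + 1,660×35.58 = 124,516.2; volume = 3,520 m³; S = 35.374 g/kg
After stage 2: salt = 124,516.2 + 2,590×26.97 = 194,368.5; volume = 6,110 m³
S = 194,368.5 / 6,110 = 31.8115 g/kg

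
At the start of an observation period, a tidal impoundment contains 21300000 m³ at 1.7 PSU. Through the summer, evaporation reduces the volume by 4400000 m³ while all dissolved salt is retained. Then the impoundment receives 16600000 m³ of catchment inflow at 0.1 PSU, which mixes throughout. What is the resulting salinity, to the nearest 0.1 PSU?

1.1 PSU

After evaporation: salt = 21,300,000×1.7 = 36,210,000; volume = 21,300,000 − 4,400,000 = 16,900,000 m³
After mixing: salt = 36,210,000 + 16,600,000×0.1 = 37,870,000; volume = 16,900,000 + 16,600,000 = 33,500,000 m³
S = 37,870,000 / 33,500,000 = 1.1304 PSU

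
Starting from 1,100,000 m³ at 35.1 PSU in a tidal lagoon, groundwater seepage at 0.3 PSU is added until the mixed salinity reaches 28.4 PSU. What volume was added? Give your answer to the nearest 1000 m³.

Salt balance: 1,100,000×35.1 + V×0.3 = (1,100,000+V)×28.4
38,610,000 + 0.3V = 31,240,000 + 28.4V
7,370,000 = 28.1V
V = 262,277.58 m³

262000 m³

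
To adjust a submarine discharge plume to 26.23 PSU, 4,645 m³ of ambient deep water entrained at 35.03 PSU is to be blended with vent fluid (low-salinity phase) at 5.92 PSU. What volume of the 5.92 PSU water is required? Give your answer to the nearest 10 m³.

2010 m³

Salt balance: 4,645×35.03 + V×5.92 = (4,645+V)×26.23
162,714.35 + 5.92V = 121,838.35 + 26.23V
40,876 = 20.31V
V = 2,012.6 m³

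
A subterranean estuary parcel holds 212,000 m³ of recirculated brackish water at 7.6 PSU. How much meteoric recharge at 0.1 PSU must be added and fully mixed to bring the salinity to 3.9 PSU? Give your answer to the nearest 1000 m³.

Salt balance: 212,000×7.6 + V×0.1 = (212,000+V)×3.9
1,611,200 + 0.1V = 826,800 + 3.9V
784,400 = 3.8V
V = 206,421.05 m³

206000 m³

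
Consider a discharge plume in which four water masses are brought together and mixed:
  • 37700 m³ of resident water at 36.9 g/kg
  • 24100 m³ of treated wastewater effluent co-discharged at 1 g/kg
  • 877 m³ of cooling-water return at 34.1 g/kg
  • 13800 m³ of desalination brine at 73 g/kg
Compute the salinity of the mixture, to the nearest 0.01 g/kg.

Conserving salt mass:
salt = 37,700×36.9 + 24,100×1 + 877×34.1 + 13,800×73 = 1,391,130 + 24,100 + 29,905.7 + 1,007,400 = 2,452,535.7
volume = 37,700 + 24,100 + 877 + 13,800 = 76,477 m³
S = 2,452,535.7 / 76,477 = 32.0689 g/kg

32.07 g/kg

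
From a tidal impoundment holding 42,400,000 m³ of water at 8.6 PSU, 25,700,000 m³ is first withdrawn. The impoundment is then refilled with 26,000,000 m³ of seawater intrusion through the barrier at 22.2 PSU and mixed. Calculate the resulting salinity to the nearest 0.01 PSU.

Remaining after removal: 16,700,000 m³ at 8.6 PSU (salt = 143,620,000)
After addition: salt = 143,620,000 + 26,000,000×22.2 = 720,820,000; volume = 42,700,000 m³
S = 720,820,000 / 42,700,000 = 16.881 PSU

16.88 PSU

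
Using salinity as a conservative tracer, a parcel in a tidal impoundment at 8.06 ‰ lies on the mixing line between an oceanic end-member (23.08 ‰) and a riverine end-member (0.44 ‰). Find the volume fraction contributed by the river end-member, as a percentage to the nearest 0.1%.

Let f be the freshwater fraction. Salt balance per unit volume:
f×0.44 + (1−f)×23.08 = 8.06
f = (23.08 − 8.06) / (23.08 − 0.44) = 15.02/22.64 = 0.6634

66.3%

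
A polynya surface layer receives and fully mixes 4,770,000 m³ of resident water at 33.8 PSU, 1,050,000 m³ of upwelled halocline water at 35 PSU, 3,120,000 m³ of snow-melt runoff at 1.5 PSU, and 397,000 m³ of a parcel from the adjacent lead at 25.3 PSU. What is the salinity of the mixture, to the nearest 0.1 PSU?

Mass of salt is conserved:
salt = 4,770,000×33.8 + 1,050,000×35 + 3,120,000×1.5 + 397,000×25.3 = 161,226,000 + 36,750,000 + 4,680,000 + 10,044,100 = 212,700,100
volume = 4,770,000 + 1,050,000 + 3,120,000 + 397,000 = 9,337,000 m³
S = 212,700,100 / 9,337,000 = 22.78 PSU

22.8 PSU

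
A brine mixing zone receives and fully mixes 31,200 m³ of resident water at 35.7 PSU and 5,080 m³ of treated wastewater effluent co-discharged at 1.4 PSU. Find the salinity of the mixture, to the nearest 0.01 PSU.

Conserving salt mass:
salt = 31,200×35.7 + 5,080×1.4 = 1,113,840 + 7,112 = 1,120,952
volume = 31,200 + 5,080 = 36,280 m³
S = 1,120,952 / 36,280 = 30.8972 PSU

30.90 PSU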